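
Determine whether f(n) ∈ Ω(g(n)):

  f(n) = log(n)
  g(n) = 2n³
False

f(n) = log(n) is O(log n), and g(n) = 2n³ is O(n³).
Since O(log n) grows slower than O(n³), f(n) = Ω(g(n)) is false.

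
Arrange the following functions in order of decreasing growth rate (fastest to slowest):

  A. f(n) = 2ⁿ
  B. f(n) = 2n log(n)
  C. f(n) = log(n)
A > B > C

Comparing growth rates:
A = 2ⁿ is O(2ⁿ)
B = 2n log(n) is O(n log n)
C = log(n) is O(log n)

Therefore, the order from fastest to slowest is: A > B > C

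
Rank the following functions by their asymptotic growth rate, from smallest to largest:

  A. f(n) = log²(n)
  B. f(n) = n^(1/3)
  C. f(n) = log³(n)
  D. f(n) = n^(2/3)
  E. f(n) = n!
A < C < B < D < E

Comparing growth rates:
A = log²(n) is O(log² n)
C = log³(n) is O(log³ n)
B = n^(1/3) is O(n^(1/3))
D = n^(2/3) is O(n^(2/3))
E = n! is O(n!)

Therefore, the order from slowest to fastest is: A < C < B < D < E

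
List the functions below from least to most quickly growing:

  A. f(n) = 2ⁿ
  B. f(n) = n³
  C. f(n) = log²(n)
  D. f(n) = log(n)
D < C < B < A

Comparing growth rates:
D = log(n) is O(log n)
C = log²(n) is O(log² n)
B = n³ is O(n³)
A = 2ⁿ is O(2ⁿ)

Therefore, the order from slowest to fastest is: D < C < B < A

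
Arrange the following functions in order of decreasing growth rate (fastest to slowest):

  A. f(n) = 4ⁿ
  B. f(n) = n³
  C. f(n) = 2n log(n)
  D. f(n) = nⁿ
D > A > B > C

Comparing growth rates:
D = nⁿ is O(nⁿ)
A = 4ⁿ is O(4ⁿ)
B = n³ is O(n³)
C = 2n log(n) is O(n log n)

Therefore, the order from fastest to slowest is: D > A > B > C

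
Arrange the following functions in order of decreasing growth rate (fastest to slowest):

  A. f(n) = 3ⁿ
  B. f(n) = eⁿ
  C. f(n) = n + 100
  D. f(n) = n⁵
A > B > D > C

Comparing growth rates:
A = 3ⁿ is O(3ⁿ)
B = eⁿ is O(eⁿ)
D = n⁵ is O(n⁵)
C = n + 100 is O(n)

Therefore, the order from fastest to slowest is: A > B > D > C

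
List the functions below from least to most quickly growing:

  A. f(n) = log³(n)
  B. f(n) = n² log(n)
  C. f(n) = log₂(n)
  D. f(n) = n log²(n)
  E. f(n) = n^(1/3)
C < A < E < D < B

Comparing growth rates:
C = log₂(n) is O(log n)
A = log³(n) is O(log³ n)
E = n^(1/3) is O(n^(1/3))
D = n log²(n) is O(n log² n)
B = n² log(n) is O(n² log n)

Therefore, the order from slowest to fastest is: C < A < E < D < B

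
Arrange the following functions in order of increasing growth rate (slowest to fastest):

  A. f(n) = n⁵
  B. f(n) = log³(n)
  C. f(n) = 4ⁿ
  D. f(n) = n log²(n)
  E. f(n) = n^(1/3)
B < E < D < A < C

Comparing growth rates:
B = log³(n) is O(log³ n)
E = n^(1/3) is O(n^(1/3))
D = n log²(n) is O(n log² n)
A = n⁵ is O(n⁵)
C = 4ⁿ is O(4ⁿ)

Therefore, the order from slowest to fastest is: B < E < D < A < C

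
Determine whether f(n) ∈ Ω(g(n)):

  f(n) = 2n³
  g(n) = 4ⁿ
False

f(n) = 2n³ is O(n³), and g(n) = 4ⁿ is O(4ⁿ).
Since O(n³) grows slower than O(4ⁿ), f(n) = Ω(g(n)) is false.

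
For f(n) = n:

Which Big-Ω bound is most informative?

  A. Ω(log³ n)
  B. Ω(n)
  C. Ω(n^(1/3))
B

f(n) = n is Ω(n).
All listed options are valid Big-Ω bounds (lower bounds),
but Ω(n) is the tightest (largest valid bound).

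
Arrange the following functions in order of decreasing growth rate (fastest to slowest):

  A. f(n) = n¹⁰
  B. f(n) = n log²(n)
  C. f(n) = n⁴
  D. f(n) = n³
A > C > D > B

Comparing growth rates:
A = n¹⁰ is O(n¹⁰)
C = n⁴ is O(n⁴)
D = n³ is O(n³)
B = n log²(n) is O(n log² n)

Therefore, the order from fastest to slowest is: A > C > D > B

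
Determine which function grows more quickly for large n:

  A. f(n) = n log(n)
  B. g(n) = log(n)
A

f(n) = n log(n) is O(n log n), while g(n) = log(n) is O(log n).
Since O(n log n) grows faster than O(log n), f(n) dominates.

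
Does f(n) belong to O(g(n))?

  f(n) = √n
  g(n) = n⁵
True

f(n) = √n is O(√n), and g(n) = n⁵ is O(n⁵).
Since O(√n) ⊆ O(n⁵) (f grows no faster than g), f(n) = O(g(n)) is true.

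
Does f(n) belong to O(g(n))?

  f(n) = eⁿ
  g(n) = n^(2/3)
False

f(n) = eⁿ is O(eⁿ), and g(n) = n^(2/3) is O(n^(2/3)).
Since O(eⁿ) grows faster than O(n^(2/3)), f(n) = O(g(n)) is false.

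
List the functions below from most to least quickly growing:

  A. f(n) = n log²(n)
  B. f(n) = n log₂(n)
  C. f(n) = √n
A > B > C

Comparing growth rates:
A = n log²(n) is O(n log² n)
B = n log₂(n) is O(n log n)
C = √n is O(√n)

Therefore, the order from fastest to slowest is: A > B > C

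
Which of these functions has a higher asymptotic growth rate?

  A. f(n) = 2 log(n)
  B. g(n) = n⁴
B

f(n) = 2 log(n) is O(log n), while g(n) = n⁴ is O(n⁴).
Since O(n⁴) grows faster than O(log n), g(n) dominates.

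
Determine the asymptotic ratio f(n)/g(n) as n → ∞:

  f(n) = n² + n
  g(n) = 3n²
1/3

Since n² + n and 3n² have the same growth rate (O(n²)),
the ratio converges to a constant: 1/3.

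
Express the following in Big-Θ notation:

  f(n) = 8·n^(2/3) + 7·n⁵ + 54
Θ(n⁵)

Order the terms by growth rate: 54 ≺ 8·n^(2/3) ≺ 7·n⁵.
The fastest-growing term 7·n⁵ dominates as n → ∞; dropping its constant factor gives Θ(n⁵).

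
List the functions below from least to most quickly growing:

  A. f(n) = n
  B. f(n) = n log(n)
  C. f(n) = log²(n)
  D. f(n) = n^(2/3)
C < D < A < B

Comparing growth rates:
C = log²(n) is O(log² n)
D = n^(2/3) is O(n^(2/3))
A = n is O(n)
B = n log(n) is O(n log n)

Therefore, the order from slowest to fastest is: C < D < A < B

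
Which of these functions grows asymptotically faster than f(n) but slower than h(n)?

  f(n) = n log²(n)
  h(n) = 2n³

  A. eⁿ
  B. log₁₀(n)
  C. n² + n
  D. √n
C

We need g(n) with n log²(n) = o(g(n)) and g(n) = o(2n³), i.e. O(n log² n) ≺ g ≺ O(n³).
Check each option:
  A. eⁿ — O(eⁿ) does not grow strictly slower than h(n)
  B. log₁₀(n) — O(log n) does not grow strictly faster than f(n)
  C. n² + n — O(n²) is strictly between O(n log² n) and O(n³) ✓
  D. √n — O(√n) does not grow strictly faster than f(n)

Only option C (n² + n) lies strictly between.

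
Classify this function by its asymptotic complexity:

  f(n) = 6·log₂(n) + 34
O(log n)

The dominant term in 6·log₂(n) + 34 is 6·log₂(n), which is Θ(log n).
Lower-order terms (34) are asymptotically negligible.
Constants are absorbed, so the tightest bound is O(log n).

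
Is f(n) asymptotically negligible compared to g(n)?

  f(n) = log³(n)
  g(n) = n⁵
True

f(n) = log³(n) is O(log³ n), and g(n) = n⁵ is O(n⁵).
Since O(log³ n) grows strictly slower than O(n⁵), f(n) = o(g(n)) is true.
This means lim(n→∞) f(n)/g(n) = 0.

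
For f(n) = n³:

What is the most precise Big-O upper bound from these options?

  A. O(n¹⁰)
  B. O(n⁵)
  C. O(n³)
C

f(n) = n³ is O(n³).
All listed options are valid Big-O bounds (upper bounds),
but O(n³) is the tightest (smallest valid bound).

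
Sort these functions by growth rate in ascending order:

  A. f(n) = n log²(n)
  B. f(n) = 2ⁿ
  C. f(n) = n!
A < B < C

Comparing growth rates:
A = n log²(n) is O(n log² n)
B = 2ⁿ is O(2ⁿ)
C = n! is O(n!)

Therefore, the order from slowest to fastest is: A < B < C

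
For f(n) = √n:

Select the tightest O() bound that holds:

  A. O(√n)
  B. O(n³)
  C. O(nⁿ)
A

f(n) = √n is O(√n).
All listed options are valid Big-O bounds (upper bounds),
but O(√n) is the tightest (smallest valid bound).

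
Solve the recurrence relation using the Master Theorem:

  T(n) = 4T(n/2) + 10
Θ(n²)

Master Theorem: a = 4, b = 2, f(n) = 10.
Compute the critical exponent d = log₂(4) = 2.
Compare f(n) = Θ(1) against n^d:
  k = 0 < d = 2, so f(n) = O(n^(d-ε)) — Case 1.
  The recursion cost dominates: T(n) = Θ(n^d) = Θ(n²).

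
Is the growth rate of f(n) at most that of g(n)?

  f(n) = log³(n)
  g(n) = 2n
True

f(n) = log³(n) is O(log³ n), and g(n) = 2n is O(n).
Since O(log³ n) ⊆ O(n) (f grows no faster than g), f(n) = O(g(n)) is true.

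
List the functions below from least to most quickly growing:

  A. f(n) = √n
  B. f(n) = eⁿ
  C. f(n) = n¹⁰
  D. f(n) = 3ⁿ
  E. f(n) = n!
A < C < B < D < E

Comparing growth rates:
A = √n is O(√n)
C = n¹⁰ is O(n¹⁰)
B = eⁿ is O(eⁿ)
D = 3ⁿ is O(3ⁿ)
E = n! is O(n!)

Therefore, the order from slowest to fastest is: A < C < B < D < E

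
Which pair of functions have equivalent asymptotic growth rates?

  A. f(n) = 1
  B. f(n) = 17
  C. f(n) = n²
A and B

Examining each function:
  A. 1 is O(1)
  B. 17 is O(1)
  C. n² is O(n²)

Functions A and B both have the same complexity class.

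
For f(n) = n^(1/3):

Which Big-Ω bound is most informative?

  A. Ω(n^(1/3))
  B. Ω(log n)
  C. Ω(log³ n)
A

f(n) = n^(1/3) is Ω(n^(1/3)).
All listed options are valid Big-Ω bounds (lower bounds),
but Ω(n^(1/3)) is the tightest (largest valid bound).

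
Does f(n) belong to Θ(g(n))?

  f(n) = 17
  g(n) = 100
True

f(n) = 17 and g(n) = 100 are both O(1).
Since they have the same asymptotic growth rate, f(n) = Θ(g(n)) is true.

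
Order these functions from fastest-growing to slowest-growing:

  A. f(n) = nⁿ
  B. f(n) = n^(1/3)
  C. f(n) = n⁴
A > C > B

Comparing growth rates:
A = nⁿ is O(nⁿ)
C = n⁴ is O(n⁴)
B = n^(1/3) is O(n^(1/3))

Therefore, the order from fastest to slowest is: A > C > B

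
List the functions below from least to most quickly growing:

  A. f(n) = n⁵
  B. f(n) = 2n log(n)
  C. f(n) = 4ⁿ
B < A < C

Comparing growth rates:
B = 2n log(n) is O(n log n)
A = n⁵ is O(n⁵)
C = 4ⁿ is O(4ⁿ)

Therefore, the order from slowest to fastest is: B < A < C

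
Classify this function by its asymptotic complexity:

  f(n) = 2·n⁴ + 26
O(n⁴)

The dominant term in 2·n⁴ + 26 is 2·n⁴, which is Θ(n⁴).
Lower-order terms (26) are asymptotically negligible.
Constants are absorbed, so the tightest bound is O(n⁴).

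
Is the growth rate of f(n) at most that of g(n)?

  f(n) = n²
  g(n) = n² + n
True

f(n) = n² and g(n) = n² + n are both O(n²).
Big-O permits equal growth rates (f ≤ c·g for some c), so f(n) = O(g(n)) is true.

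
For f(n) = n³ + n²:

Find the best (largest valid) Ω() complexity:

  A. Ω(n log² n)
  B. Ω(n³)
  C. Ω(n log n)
B

f(n) = n³ + n² is Ω(n³).
All listed options are valid Big-Ω bounds (lower bounds),
but Ω(n³) is the tightest (largest valid bound).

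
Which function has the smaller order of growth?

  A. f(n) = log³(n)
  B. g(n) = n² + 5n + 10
A

f(n) = log³(n) is O(log³ n), while g(n) = n² + 5n + 10 is O(n²).
Since O(log³ n) grows slower than O(n²), f(n) is dominated.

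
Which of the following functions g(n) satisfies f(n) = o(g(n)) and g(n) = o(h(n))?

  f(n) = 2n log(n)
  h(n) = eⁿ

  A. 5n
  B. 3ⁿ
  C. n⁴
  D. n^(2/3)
C

We need g(n) with 2n log(n) = o(g(n)) and g(n) = o(eⁿ), i.e. O(n log n) ≺ g ≺ O(eⁿ).
Check each option:
  A. 5n — O(n) does not grow strictly faster than f(n)
  B. 3ⁿ — O(3ⁿ) does not grow strictly slower than h(n)
  C. n⁴ — O(n⁴) is strictly between O(n log n) and O(eⁿ) ✓
  D. n^(2/3) — O(n^(2/3)) does not grow strictly faster than f(n)

Only option C (n⁴) lies strictly between.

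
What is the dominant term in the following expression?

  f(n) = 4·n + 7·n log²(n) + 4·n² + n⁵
n⁵

Looking at each term:
  - 4·n is O(n)
  - 7·n log²(n) is O(n log² n)
  - 4·n² is O(n²)
  - n⁵ is O(n⁵)

The term n⁵ (O(n⁵)) grows fastest and dominates all others.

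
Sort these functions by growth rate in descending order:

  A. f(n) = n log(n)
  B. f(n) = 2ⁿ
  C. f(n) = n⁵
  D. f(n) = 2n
B > C > A > D

Comparing growth rates:
B = 2ⁿ is O(2ⁿ)
C = n⁵ is O(n⁵)
A = n log(n) is O(n log n)
D = 2n is O(n)

Therefore, the order from fastest to slowest is: B > C > A > D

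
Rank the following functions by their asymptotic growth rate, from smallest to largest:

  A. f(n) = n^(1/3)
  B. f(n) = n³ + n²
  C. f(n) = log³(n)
C < A < B

Comparing growth rates:
C = log³(n) is O(log³ n)
A = n^(1/3) is O(n^(1/3))
B = n³ + n² is O(n³)

Therefore, the order from slowest to fastest is: C < A < B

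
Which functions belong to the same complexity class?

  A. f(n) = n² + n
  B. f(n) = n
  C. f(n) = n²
A and C

Examining each function:
  A. n² + n is O(n²)
  B. n is O(n)
  C. n² is O(n²)

Functions A and C both have the same complexity class.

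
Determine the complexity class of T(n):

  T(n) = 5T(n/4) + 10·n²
Θ(n²)

Master Theorem: a = 5, b = 4, f(n) = 10·n².
Compute the critical exponent d = log₄(5) = 1.161.
Compare f(n) = Θ(n²) against n^d:
  k = 2 > d = 1.161, so f(n) = Ω(n^(d+ε)) — Case 3.
  Regularity: a·(n/b)^2/n^2 = a/b^2 = 5/16 < 1 ✓.
  The top-level work dominates: T(n) = Θ(f(n)) = Θ(n²).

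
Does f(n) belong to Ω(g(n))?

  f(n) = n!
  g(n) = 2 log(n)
True

f(n) = n! is O(n!), and g(n) = 2 log(n) is O(log n).
Since O(n!) grows at least as fast as O(log n), f(n) = Ω(g(n)) is true.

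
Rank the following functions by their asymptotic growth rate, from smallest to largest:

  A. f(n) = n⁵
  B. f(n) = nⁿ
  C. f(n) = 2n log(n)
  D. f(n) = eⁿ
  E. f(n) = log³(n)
E < C < A < D < B

Comparing growth rates:
E = log³(n) is O(log³ n)
C = 2n log(n) is O(n log n)
A = n⁵ is O(n⁵)
D = eⁿ is O(eⁿ)
B = nⁿ is O(nⁿ)

Therefore, the order from slowest to fastest is: E < C < A < D < B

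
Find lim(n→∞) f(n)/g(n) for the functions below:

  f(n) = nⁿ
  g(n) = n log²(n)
∞

Since nⁿ (O(nⁿ)) grows faster than n log²(n) (O(n log² n)),
the ratio f(n)/g(n) → ∞ as n → ∞.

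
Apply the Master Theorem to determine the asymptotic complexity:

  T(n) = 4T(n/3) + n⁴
Θ(n⁴)

Master Theorem: a = 4, b = 3, f(n) = n⁴.
Compute the critical exponent d = log₃(4) = 1.262.
Compare f(n) = Θ(n⁴) against n^d:
  k = 4 > d = 1.262, so f(n) = Ω(n^(d+ε)) — Case 3.
  Regularity: a·(n/b)^4/n^4 = a/b^4 = 4/81 < 1 ✓.
  The top-level work dominates: T(n) = Θ(f(n)) = Θ(n⁴).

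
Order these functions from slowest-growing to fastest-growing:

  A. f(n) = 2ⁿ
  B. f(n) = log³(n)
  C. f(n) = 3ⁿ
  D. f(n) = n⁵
B < D < A < C

Comparing growth rates:
B = log³(n) is O(log³ n)
D = n⁵ is O(n⁵)
A = 2ⁿ is O(2ⁿ)
C = 3ⁿ is O(3ⁿ)

Therefore, the order from slowest to fastest is: B < D < A < C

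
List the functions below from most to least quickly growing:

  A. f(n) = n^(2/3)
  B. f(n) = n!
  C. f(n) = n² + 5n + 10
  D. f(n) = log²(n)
B > C > A > D

Comparing growth rates:
B = n! is O(n!)
C = n² + 5n + 10 is O(n²)
A = n^(2/3) is O(n^(2/3))
D = log²(n) is O(log² n)

Therefore, the order from fastest to slowest is: B > C > A > D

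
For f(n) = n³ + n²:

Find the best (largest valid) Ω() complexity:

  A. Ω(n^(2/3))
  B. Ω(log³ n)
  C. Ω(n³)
C

f(n) = n³ + n² is Ω(n³).
All listed options are valid Big-Ω bounds (lower bounds),
but Ω(n³) is the tightest (largest valid bound).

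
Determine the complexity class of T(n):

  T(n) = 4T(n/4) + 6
Θ(n)

Master Theorem: a = 4, b = 4, f(n) = 6.
Compute the critical exponent d = log₄(4) = 1.
Compare f(n) = Θ(1) against n^d:
  k = 0 < d = 1, so f(n) = O(n^(d-ε)) — Case 1.
  The recursion cost dominates: T(n) = Θ(n^d) = Θ(n).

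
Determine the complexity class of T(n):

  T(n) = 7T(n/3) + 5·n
Θ(n^log₃(7))

Master Theorem: a = 7, b = 3, f(n) = 5·n.
Compute the critical exponent d = log₃(7) = 1.771.
Compare f(n) = Θ(n) against n^d:
  k = 1 < d = 1.771, so f(n) = O(n^(d-ε)) — Case 1.
  The recursion cost dominates: T(n) = Θ(n^d) = Θ(n^log₃(7)).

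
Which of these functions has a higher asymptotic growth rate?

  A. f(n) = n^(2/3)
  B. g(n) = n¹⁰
B

f(n) = n^(2/3) is O(n^(2/3)), while g(n) = n¹⁰ is O(n¹⁰).
Since O(n¹⁰) grows faster than O(n^(2/3)), g(n) dominates.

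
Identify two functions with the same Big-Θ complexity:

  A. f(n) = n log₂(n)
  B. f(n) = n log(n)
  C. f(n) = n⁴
A and B

Examining each function:
  A. n log₂(n) is O(n log n)
  B. n log(n) is O(n log n)
  C. n⁴ is O(n⁴)

Functions A and B both have the same complexity class.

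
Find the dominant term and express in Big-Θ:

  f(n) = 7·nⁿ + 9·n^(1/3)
Θ(nⁿ)

Order the terms by growth rate: 9·n^(1/3) ≺ 7·nⁿ.
The fastest-growing term 7·nⁿ dominates as n → ∞; dropping its constant factor gives Θ(nⁿ).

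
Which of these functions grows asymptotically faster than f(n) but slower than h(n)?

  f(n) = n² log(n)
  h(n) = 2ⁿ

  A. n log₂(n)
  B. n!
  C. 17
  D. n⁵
D

We need g(n) with n² log(n) = o(g(n)) and g(n) = o(2ⁿ), i.e. O(n² log n) ≺ g ≺ O(2ⁿ).
Check each option:
  A. n log₂(n) — O(n log n) does not grow strictly faster than f(n)
  B. n! — O(n!) does not grow strictly slower than h(n)
  C. 17 — O(1) does not grow strictly faster than f(n)
  D. n⁵ — O(n⁵) is strictly between O(n² log n) and O(2ⁿ) ✓

Only option D (n⁵) lies strictly between.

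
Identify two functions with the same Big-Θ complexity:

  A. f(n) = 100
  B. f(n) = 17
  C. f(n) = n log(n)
A and B

Examining each function:
  A. 100 is O(1)
  B. 17 is O(1)
  C. n log(n) is O(n log n)

Functions A and B both have the same complexity class.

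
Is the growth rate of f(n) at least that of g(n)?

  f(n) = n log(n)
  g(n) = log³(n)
True

f(n) = n log(n) is O(n log n), and g(n) = log³(n) is O(log³ n).
Since O(n log n) grows at least as fast as O(log³ n), f(n) = Ω(g(n)) is true.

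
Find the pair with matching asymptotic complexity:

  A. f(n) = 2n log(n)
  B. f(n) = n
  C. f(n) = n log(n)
A and C

Examining each function:
  A. 2n log(n) is O(n log n)
  B. n is O(n)
  C. n log(n) is O(n log n)

Functions A and C both have the same complexity class.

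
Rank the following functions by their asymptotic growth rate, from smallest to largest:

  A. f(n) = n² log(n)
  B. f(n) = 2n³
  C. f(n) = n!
A < B < C

Comparing growth rates:
A = n² log(n) is O(n² log n)
B = 2n³ is O(n³)
C = n! is O(n!)

Therefore, the order from slowest to fastest is: A < B < C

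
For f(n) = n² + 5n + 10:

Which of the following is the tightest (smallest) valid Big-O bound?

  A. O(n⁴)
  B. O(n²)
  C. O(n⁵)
B

f(n) = n² + 5n + 10 is O(n²).
All listed options are valid Big-O bounds (upper bounds),
but O(n²) is the tightest (smallest valid bound).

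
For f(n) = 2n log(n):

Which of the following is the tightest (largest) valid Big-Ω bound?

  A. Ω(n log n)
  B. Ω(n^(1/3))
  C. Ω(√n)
A

f(n) = 2n log(n) is Ω(n log n).
All listed options are valid Big-Ω bounds (lower bounds),
but Ω(n log n) is the tightest (largest valid bound).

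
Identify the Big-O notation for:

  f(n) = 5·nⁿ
O(nⁿ)

The dominant term in 5·nⁿ is 5·nⁿ, which is Θ(nⁿ).
Constants are absorbed, so the tightest bound is O(nⁿ).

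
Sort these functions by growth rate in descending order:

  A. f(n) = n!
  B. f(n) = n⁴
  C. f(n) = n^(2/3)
A > B > C

Comparing growth rates:
A = n! is O(n!)
B = n⁴ is O(n⁴)
C = n^(2/3) is O(n^(2/3))

Therefore, the order from fastest to slowest is: A > B > C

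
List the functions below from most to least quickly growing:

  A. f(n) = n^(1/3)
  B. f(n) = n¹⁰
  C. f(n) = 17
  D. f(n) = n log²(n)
B > D > A > C

Comparing growth rates:
B = n¹⁰ is O(n¹⁰)
D = n log²(n) is O(n log² n)
A = n^(1/3) is O(n^(1/3))
C = 17 is O(1)

Therefore, the order from fastest to slowest is: B > D > A > C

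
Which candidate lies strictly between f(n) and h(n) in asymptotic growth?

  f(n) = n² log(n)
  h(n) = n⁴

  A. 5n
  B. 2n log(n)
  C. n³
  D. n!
C

We need g(n) with n² log(n) = o(g(n)) and g(n) = o(n⁴), i.e. O(n² log n) ≺ g ≺ O(n⁴).
Check each option:
  A. 5n — O(n) does not grow strictly faster than f(n)
  B. 2n log(n) — O(n log n) does not grow strictly faster than f(n)
  C. n³ — O(n³) is strictly between O(n² log n) and O(n⁴) ✓
  D. n! — O(n!) does not grow strictly slower than h(n)

Only option C (n³) lies strictly between.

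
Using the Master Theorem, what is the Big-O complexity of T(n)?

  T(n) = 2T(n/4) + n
Θ(n)

Master Theorem: a = 2, b = 4, f(n) = n.
Compute the critical exponent d = log₄(2) = 0.500.
Compare f(n) = Θ(n) against n^d:
  k = 1 > d = 0.500, so f(n) = Ω(n^(d+ε)) — Case 3.
  Regularity: a·(n/b)^1/n^1 = a/b^1 = 2/4 < 1 ✓.
  The top-level work dominates: T(n) = Θ(f(n)) = Θ(n).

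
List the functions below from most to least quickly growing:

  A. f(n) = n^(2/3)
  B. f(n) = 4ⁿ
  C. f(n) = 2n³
B > C > A

Comparing growth rates:
B = 4ⁿ is O(4ⁿ)
C = 2n³ is O(n³)
A = n^(2/3) is O(n^(2/3))

Therefore, the order from fastest to slowest is: B > C > A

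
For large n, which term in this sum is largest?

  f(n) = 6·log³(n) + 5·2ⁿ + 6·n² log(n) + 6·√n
5·2ⁿ

Looking at each term:
  - 6·log³(n) is O(log³ n)
  - 5·2ⁿ is O(2ⁿ)
  - 6·n² log(n) is O(n² log n)
  - 6·√n is O(√n)

The term 5·2ⁿ (O(2ⁿ)) grows fastest and dominates all others.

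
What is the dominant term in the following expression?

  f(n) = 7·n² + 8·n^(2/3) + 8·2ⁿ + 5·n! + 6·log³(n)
5·n!

Looking at each term:
  - 7·n² is O(n²)
  - 8·n^(2/3) is O(n^(2/3))
  - 8·2ⁿ is O(2ⁿ)
  - 5·n! is O(n!)
  - 6·log³(n) is O(log³ n)

The term 5·n! (O(n!)) grows fastest and dominates all others.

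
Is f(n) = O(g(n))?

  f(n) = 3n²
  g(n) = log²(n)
False

f(n) = 3n² is O(n²), and g(n) = log²(n) is O(log² n).
Since O(n²) grows faster than O(log² n), f(n) = O(g(n)) is false.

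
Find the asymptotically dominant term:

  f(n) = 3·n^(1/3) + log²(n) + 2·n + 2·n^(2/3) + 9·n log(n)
9·n log(n)

Looking at each term:
  - 3·n^(1/3) is O(n^(1/3))
  - log²(n) is O(log² n)
  - 2·n is O(n)
  - 2·n^(2/3) is O(n^(2/3))
  - 9·n log(n) is O(n log n)

The term 9·n log(n) (O(n log n)) grows fastest and dominates all others.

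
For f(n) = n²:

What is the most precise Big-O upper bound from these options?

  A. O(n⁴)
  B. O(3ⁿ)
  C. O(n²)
C

f(n) = n² is O(n²).
All listed options are valid Big-O bounds (upper bounds),
but O(n²) is the tightest (smallest valid bound).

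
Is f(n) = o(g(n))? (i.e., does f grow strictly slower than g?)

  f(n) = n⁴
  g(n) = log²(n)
False

f(n) = n⁴ is O(n⁴), and g(n) = log²(n) is O(log² n).
Since O(n⁴) grows faster than or equal to O(log² n), f(n) = o(g(n)) is false.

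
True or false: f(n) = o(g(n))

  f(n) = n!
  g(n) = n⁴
False

f(n) = n! is O(n!), and g(n) = n⁴ is O(n⁴).
Since O(n!) grows faster than or equal to O(n⁴), f(n) = o(g(n)) is false.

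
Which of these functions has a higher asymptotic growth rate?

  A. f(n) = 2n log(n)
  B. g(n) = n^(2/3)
A

f(n) = 2n log(n) is O(n log n), while g(n) = n^(2/3) is O(n^(2/3)).
Since O(n log n) grows faster than O(n^(2/3)), f(n) dominates.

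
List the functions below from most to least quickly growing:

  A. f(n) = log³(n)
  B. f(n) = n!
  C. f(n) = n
B > C > A

Comparing growth rates:
B = n! is O(n!)
C = n is O(n)
A = log³(n) is O(log³ n)

Therefore, the order from fastest to slowest is: B > C > A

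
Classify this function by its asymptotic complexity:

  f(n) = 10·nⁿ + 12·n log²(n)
O(nⁿ)

The dominant term in 10·nⁿ + 12·n log²(n) is 10·nⁿ, which is Θ(nⁿ).
Lower-order terms (12·n log²(n)) are asymptotically negligible.
Constants are absorbed, so the tightest bound is O(nⁿ).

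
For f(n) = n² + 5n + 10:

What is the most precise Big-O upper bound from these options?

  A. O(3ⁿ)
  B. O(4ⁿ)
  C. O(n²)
C

f(n) = n² + 5n + 10 is O(n²).
All listed options are valid Big-O bounds (upper bounds),
but O(n²) is the tightest (smallest valid bound).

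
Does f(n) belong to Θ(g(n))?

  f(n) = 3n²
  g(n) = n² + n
True

f(n) = 3n² and g(n) = n² + n are both O(n²).
Since they have the same asymptotic growth rate, f(n) = Θ(g(n)) is true.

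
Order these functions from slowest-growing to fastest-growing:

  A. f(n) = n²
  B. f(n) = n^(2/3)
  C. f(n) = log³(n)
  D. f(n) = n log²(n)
C < B < D < A

Comparing growth rates:
C = log³(n) is O(log³ n)
B = n^(2/3) is O(n^(2/3))
D = n log²(n) is O(n log² n)
A = n² is O(n²)

Therefore, the order from slowest to fastest is: C < B < D < A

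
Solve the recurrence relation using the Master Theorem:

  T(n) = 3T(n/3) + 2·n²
Θ(n²)

Master Theorem: a = 3, b = 3, f(n) = 2·n².
Compute the critical exponent d = log₃(3) = 1.
Compare f(n) = Θ(n²) against n^d:
  k = 2 > d = 1, so f(n) = Ω(n^(d+ε)) — Case 3.
  Regularity: a·(n/b)^2/n^2 = a/b^2 = 3/9 < 1 ✓.
  The top-level work dominates: T(n) = Θ(f(n)) = Θ(n²).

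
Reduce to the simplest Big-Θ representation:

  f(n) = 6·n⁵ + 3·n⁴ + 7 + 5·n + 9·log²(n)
Θ(n⁵)

Order the terms by growth rate: 7 ≺ 9·log²(n) ≺ 5·n ≺ 3·n⁴ ≺ 6·n⁵.
The fastest-growing term 6·n⁵ dominates as n → ∞; dropping its constant factor gives Θ(n⁵).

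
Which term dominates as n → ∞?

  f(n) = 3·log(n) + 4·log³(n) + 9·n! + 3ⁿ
9·n!

Looking at each term:
  - 3·log(n) is O(log n)
  - 4·log³(n) is O(log³ n)
  - 9·n! is O(n!)
  - 3ⁿ is O(3ⁿ)

The term 9·n! (O(n!)) grows fastest and dominates all others.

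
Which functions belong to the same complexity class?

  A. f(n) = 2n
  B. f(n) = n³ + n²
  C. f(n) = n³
B and C

Examining each function:
  A. 2n is O(n)
  B. n³ + n² is O(n³)
  C. n³ is O(n³)

Functions B and C both have the same complexity class.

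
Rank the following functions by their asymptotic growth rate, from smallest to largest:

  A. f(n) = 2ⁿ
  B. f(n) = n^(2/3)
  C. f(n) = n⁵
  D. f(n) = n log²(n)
B < D < C < A

Comparing growth rates:
B = n^(2/3) is O(n^(2/3))
D = n log²(n) is O(n log² n)
C = n⁵ is O(n⁵)
A = 2ⁿ is O(2ⁿ)

Therefore, the order from slowest to fastest is: B < D < C < A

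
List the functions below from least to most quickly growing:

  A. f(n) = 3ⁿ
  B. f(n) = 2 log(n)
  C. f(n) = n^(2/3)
B < C < A

Comparing growth rates:
B = 2 log(n) is O(log n)
C = n^(2/3) is O(n^(2/3))
A = 3ⁿ is O(3ⁿ)

Therefore, the order from slowest to fastest is: B < C < A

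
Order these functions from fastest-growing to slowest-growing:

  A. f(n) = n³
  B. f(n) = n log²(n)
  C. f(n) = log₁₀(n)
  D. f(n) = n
A > B > D > C

Comparing growth rates:
A = n³ is O(n³)
B = n log²(n) is O(n log² n)
D = n is O(n)
C = log₁₀(n) is O(log n)

Therefore, the order from fastest to slowest is: A > B > D > C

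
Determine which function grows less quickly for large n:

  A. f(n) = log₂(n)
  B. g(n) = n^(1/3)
A

f(n) = log₂(n) is O(log n), while g(n) = n^(1/3) is O(n^(1/3)).
Since O(log n) grows slower than O(n^(1/3)), f(n) is dominated.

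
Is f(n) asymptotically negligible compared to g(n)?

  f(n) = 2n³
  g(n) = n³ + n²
False

f(n) = 2n³ is O(n³), and g(n) = n³ + n² is O(n³).
Since they have the same growth rate, f(n) = o(g(n)) is false.
(f = o(g) requires f to grow strictly slower, not equal.)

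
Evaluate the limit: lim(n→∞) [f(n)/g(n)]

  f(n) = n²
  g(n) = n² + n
1

Since n² and n² + n have the same growth rate (O(n²)),
the ratio converges to a constant: 1.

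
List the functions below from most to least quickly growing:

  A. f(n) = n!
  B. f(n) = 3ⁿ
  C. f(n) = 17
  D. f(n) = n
A > B > D > C

Comparing growth rates:
A = n! is O(n!)
B = 3ⁿ is O(3ⁿ)
D = n is O(n)
C = 17 is O(1)

Therefore, the order from fastest to slowest is: A > B > D > C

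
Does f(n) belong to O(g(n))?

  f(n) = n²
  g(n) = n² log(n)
True

f(n) = n² is O(n²), and g(n) = n² log(n) is O(n² log n).
Since O(n²) ⊆ O(n² log n) (f grows no faster than g), f(n) = O(g(n)) is true.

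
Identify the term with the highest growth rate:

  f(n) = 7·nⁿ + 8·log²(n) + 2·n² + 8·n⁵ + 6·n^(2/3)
7·nⁿ

Looking at each term:
  - 7·nⁿ is O(nⁿ)
  - 8·log²(n) is O(log² n)
  - 2·n² is O(n²)
  - 8·n⁵ is O(n⁵)
  - 6·n^(2/3) is O(n^(2/3))

The term 7·nⁿ (O(nⁿ)) grows fastest and dominates all others.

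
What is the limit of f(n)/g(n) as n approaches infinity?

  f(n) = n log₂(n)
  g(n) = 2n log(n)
1/(2*log(2))

Since n log₂(n) and 2n log(n) have the same growth rate (O(n log n)),
the ratio converges to a constant: 1/(2*log(2)).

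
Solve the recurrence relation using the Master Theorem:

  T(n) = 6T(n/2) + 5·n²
Θ(n^log₂(6))

Master Theorem: a = 6, b = 2, f(n) = 5·n².
Compute the critical exponent d = log₂(6) = 2.585.
Compare f(n) = Θ(n²) against n^d:
  k = 2 < d = 2.585, so f(n) = O(n^(d-ε)) — Case 1.
  The recursion cost dominates: T(n) = Θ(n^d) = Θ(n^log₂(6)).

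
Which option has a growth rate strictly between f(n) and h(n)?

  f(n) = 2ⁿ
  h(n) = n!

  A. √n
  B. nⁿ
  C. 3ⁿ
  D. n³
C

We need g(n) with 2ⁿ = o(g(n)) and g(n) = o(n!), i.e. O(2ⁿ) ≺ g ≺ O(n!).
Check each option:
  A. √n — O(√n) does not grow strictly faster than f(n)
  B. nⁿ — O(nⁿ) does not grow strictly slower than h(n)
  C. 3ⁿ — O(3ⁿ) is strictly between O(2ⁿ) and O(n!) ✓
  D. n³ — O(n³) does not grow strictly faster than f(n)

Only option C (3ⁿ) lies strictly between.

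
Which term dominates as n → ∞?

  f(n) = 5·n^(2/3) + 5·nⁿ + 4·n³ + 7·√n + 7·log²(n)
5·nⁿ

Looking at each term:
  - 5·n^(2/3) is O(n^(2/3))
  - 5·nⁿ is O(nⁿ)
  - 4·n³ is O(n³)
  - 7·√n is O(√n)
  - 7·log²(n) is O(log² n)

The term 5·nⁿ (O(nⁿ)) grows fastest and dominates all others.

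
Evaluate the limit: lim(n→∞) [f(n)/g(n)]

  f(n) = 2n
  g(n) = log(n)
∞

Since 2n (O(n)) grows faster than log(n) (O(log n)),
the ratio f(n)/g(n) → ∞ as n → ∞.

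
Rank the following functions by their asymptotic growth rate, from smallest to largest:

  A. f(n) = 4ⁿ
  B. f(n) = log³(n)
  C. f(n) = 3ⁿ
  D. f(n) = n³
B < D < C < A

Comparing growth rates:
B = log³(n) is O(log³ n)
D = n³ is O(n³)
C = 3ⁿ is O(3ⁿ)
A = 4ⁿ is O(4ⁿ)

Therefore, the order from slowest to fastest is: B < D < C < A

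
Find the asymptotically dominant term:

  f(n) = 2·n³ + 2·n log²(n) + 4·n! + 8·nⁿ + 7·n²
8·nⁿ

Looking at each term:
  - 2·n³ is O(n³)
  - 2·n log²(n) is O(n log² n)
  - 4·n! is O(n!)
  - 8·nⁿ is O(nⁿ)
  - 7·n² is O(n²)

The term 8·nⁿ (O(nⁿ)) grows fastest and dominates all others.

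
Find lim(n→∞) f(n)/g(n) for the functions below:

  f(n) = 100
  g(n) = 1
100

Since 100 and 1 have the same growth rate (O(1)),
the ratio converges to a constant: 100.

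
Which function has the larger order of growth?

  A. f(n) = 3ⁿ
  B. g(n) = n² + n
A

f(n) = 3ⁿ is O(3ⁿ), while g(n) = n² + n is O(n²).
Since O(3ⁿ) grows faster than O(n²), f(n) dominates.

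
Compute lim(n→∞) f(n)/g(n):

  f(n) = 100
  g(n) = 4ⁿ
0

Since 100 (O(1)) grows slower than 4ⁿ (O(4ⁿ)),
the ratio f(n)/g(n) → 0 as n → ∞.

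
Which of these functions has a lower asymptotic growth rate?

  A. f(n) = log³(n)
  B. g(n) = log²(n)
B

f(n) = log³(n) is O(log³ n), while g(n) = log²(n) is O(log² n).
Since O(log² n) grows slower than O(log³ n), g(n) is dominated.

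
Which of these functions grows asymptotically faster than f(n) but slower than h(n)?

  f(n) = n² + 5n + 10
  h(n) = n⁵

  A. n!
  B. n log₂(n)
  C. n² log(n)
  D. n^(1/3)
C

We need g(n) with n² + 5n + 10 = o(g(n)) and g(n) = o(n⁵), i.e. O(n²) ≺ g ≺ O(n⁵).
Check each option:
  A. n! — O(n!) does not grow strictly slower than h(n)
  B. n log₂(n) — O(n log n) does not grow strictly faster than f(n)
  C. n² log(n) — O(n² log n) is strictly between O(n²) and O(n⁵) ✓
  D. n^(1/3) — O(n^(1/3)) does not grow strictly faster than f(n)

Only option C (n² log(n)) lies strictly between.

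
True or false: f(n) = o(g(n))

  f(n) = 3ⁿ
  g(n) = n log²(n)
False

f(n) = 3ⁿ is O(3ⁿ), and g(n) = n log²(n) is O(n log² n).
Since O(3ⁿ) grows faster than or equal to O(n log² n), f(n) = o(g(n)) is false.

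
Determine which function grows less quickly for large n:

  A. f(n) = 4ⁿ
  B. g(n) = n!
A

f(n) = 4ⁿ is O(4ⁿ), while g(n) = n! is O(n!).
Since O(4ⁿ) grows slower than O(n!), f(n) is dominated.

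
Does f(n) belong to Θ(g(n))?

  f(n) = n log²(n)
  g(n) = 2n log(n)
False

f(n) = n log²(n) is O(n log² n), and g(n) = 2n log(n) is O(n log n).
Since they have different growth rates, f(n) = Θ(g(n)) is false.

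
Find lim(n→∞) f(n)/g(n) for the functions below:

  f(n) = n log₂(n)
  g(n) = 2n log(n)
1/(2*log(2))

Since n log₂(n) and 2n log(n) have the same growth rate (O(n log n)),
the ratio converges to a constant: 1/(2*log(2)).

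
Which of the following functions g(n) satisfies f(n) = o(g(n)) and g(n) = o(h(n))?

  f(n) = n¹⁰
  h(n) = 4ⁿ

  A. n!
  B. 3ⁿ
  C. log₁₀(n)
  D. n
B

We need g(n) with n¹⁰ = o(g(n)) and g(n) = o(4ⁿ), i.e. O(n¹⁰) ≺ g ≺ O(4ⁿ).
Check each option:
  A. n! — O(n!) does not grow strictly slower than h(n)
  B. 3ⁿ — O(3ⁿ) is strictly between O(n¹⁰) and O(4ⁿ) ✓
  C. log₁₀(n) — O(log n) does not grow strictly faster than f(n)
  D. n — O(n) does not grow strictly faster than f(n)

Only option B (3ⁿ) lies strictly between.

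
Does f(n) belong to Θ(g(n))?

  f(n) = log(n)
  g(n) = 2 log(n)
True

f(n) = log(n) and g(n) = 2 log(n) are both O(log n).
Since they have the same asymptotic growth rate, f(n) = Θ(g(n)) is true.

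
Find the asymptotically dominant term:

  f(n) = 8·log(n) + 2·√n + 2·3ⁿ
2·3ⁿ

Looking at each term:
  - 8·log(n) is O(log n)
  - 2·√n is O(√n)
  - 2·3ⁿ is O(3ⁿ)

The term 2·3ⁿ (O(3ⁿ)) grows fastest and dominates all others.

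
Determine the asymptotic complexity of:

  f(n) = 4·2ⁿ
O(2ⁿ)

The dominant term in 4·2ⁿ is 4·2ⁿ, which is Θ(2ⁿ).
Constants are absorbed, so the tightest bound is O(2ⁿ).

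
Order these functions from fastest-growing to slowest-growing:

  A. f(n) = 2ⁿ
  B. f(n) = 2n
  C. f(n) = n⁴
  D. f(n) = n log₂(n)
A > C > D > B

Comparing growth rates:
A = 2ⁿ is O(2ⁿ)
C = n⁴ is O(n⁴)
D = n log₂(n) is O(n log n)
B = 2n is O(n)

Therefore, the order from fastest to slowest is: A > C > D > B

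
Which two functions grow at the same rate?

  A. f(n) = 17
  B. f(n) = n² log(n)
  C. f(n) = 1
A and C

Examining each function:
  A. 17 is O(1)
  B. n² log(n) is O(n² log n)
  C. 1 is O(1)

Functions A and C both have the same complexity class.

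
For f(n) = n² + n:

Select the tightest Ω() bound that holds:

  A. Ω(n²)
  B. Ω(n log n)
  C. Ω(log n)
A

f(n) = n² + n is Ω(n²).
All listed options are valid Big-Ω bounds (lower bounds),
but Ω(n²) is the tightest (largest valid bound).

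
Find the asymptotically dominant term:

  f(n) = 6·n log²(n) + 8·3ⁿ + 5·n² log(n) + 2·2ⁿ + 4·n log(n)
8·3ⁿ

Looking at each term:
  - 6·n log²(n) is O(n log² n)
  - 8·3ⁿ is O(3ⁿ)
  - 5·n² log(n) is O(n² log n)
  - 2·2ⁿ is O(2ⁿ)
  - 4·n log(n) is O(n log n)

The term 8·3ⁿ (O(3ⁿ)) grows fastest and dominates all others.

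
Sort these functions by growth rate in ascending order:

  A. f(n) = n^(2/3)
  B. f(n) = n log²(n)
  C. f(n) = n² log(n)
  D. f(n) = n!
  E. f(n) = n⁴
A < B < C < E < D

Comparing growth rates:
A = n^(2/3) is O(n^(2/3))
B = n log²(n) is O(n log² n)
C = n² log(n) is O(n² log n)
E = n⁴ is O(n⁴)
D = n! is O(n!)

Therefore, the order from slowest to fastest is: A < B < C < E < D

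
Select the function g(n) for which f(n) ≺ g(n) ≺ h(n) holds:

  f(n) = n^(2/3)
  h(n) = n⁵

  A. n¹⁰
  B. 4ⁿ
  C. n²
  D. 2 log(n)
C

We need g(n) with n^(2/3) = o(g(n)) and g(n) = o(n⁵), i.e. O(n^(2/3)) ≺ g ≺ O(n⁵).
Check each option:
  A. n¹⁰ — O(n¹⁰) does not grow strictly slower than h(n)
  B. 4ⁿ — O(4ⁿ) does not grow strictly slower than h(n)
  C. n² — O(n²) is strictly between O(n^(2/3)) and O(n⁵) ✓
  D. 2 log(n) — O(log n) does not grow strictly faster than f(n)

Only option C (n²) lies strictly between.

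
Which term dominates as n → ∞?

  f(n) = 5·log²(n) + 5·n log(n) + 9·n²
9·n²

Looking at each term:
  - 5·log²(n) is O(log² n)
  - 5·n log(n) is O(n log n)
  - 9·n² is O(n²)

The term 9·n² (O(n²)) grows fastest and dominates all others.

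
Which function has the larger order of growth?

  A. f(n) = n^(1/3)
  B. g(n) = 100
A

f(n) = n^(1/3) is O(n^(1/3)), while g(n) = 100 is O(1).
Since O(n^(1/3)) grows faster than O(1), f(n) dominates.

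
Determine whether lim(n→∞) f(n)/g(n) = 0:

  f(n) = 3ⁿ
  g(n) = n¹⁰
False

f(n) = 3ⁿ is O(3ⁿ), and g(n) = n¹⁰ is O(n¹⁰).
Since O(3ⁿ) grows faster than or equal to O(n¹⁰), f(n) = o(g(n)) is false.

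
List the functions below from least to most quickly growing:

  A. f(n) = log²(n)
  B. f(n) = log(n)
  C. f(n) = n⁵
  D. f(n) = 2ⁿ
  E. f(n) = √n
B < A < E < C < D

Comparing growth rates:
B = log(n) is O(log n)
A = log²(n) is O(log² n)
E = √n is O(√n)
C = n⁵ is O(n⁵)
D = 2ⁿ is O(2ⁿ)

Therefore, the order from slowest to fastest is: B < A < E < C < D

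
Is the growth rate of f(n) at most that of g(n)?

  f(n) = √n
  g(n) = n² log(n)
True

f(n) = √n is O(√n), and g(n) = n² log(n) is O(n² log n).
Since O(√n) ⊆ O(n² log n) (f grows no faster than g), f(n) = O(g(n)) is true.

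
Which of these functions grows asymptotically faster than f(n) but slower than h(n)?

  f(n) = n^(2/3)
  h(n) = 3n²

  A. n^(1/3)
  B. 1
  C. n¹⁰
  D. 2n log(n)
D

We need g(n) with n^(2/3) = o(g(n)) and g(n) = o(3n²), i.e. O(n^(2/3)) ≺ g ≺ O(n²).
Check each option:
  A. n^(1/3) — O(n^(1/3)) does not grow strictly faster than f(n)
  B. 1 — O(1) does not grow strictly faster than f(n)
  C. n¹⁰ — O(n¹⁰) does not grow strictly slower than h(n)
  D. 2n log(n) — O(n log n) is strictly between O(n^(2/3)) and O(n²) ✓

Only option D (2n log(n)) lies strictly between.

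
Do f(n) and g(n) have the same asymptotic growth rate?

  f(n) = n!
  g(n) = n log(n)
False

f(n) = n! is O(n!), and g(n) = n log(n) is O(n log n).
Since they have different growth rates, f(n) = Θ(g(n)) is false.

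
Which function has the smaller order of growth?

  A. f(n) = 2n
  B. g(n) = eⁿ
A

f(n) = 2n is O(n), while g(n) = eⁿ is O(eⁿ).
Since O(n) grows slower than O(eⁿ), f(n) is dominated.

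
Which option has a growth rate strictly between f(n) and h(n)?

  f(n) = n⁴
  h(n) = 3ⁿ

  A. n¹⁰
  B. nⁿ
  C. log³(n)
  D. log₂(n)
A

We need g(n) with n⁴ = o(g(n)) and g(n) = o(3ⁿ), i.e. O(n⁴) ≺ g ≺ O(3ⁿ).
Check each option:
  A. n¹⁰ — O(n¹⁰) is strictly between O(n⁴) and O(3ⁿ) ✓
  B. nⁿ — O(nⁿ) does not grow strictly slower than h(n)
  C. log³(n) — O(log³ n) does not grow strictly faster than f(n)
  D. log₂(n) — O(log n) does not grow strictly faster than f(n)

Only option A (n¹⁰) lies strictly between.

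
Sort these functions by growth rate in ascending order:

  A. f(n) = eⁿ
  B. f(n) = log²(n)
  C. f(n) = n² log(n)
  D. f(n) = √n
B < D < C < A

Comparing growth rates:
B = log²(n) is O(log² n)
D = √n is O(√n)
C = n² log(n) is O(n² log n)
A = eⁿ is O(eⁿ)

Therefore, the order from slowest to fastest is: B < D < C < A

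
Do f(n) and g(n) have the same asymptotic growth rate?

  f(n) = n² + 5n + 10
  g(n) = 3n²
True

f(n) = n² + 5n + 10 and g(n) = 3n² are both O(n²).
Since they have the same asymptotic growth rate, f(n) = Θ(g(n)) is true.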